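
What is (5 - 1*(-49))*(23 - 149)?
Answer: -6804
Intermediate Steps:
(5 - 1*(-49))*(23 - 149) = (5 + 49)*(-126) = 54*(-126) = -6804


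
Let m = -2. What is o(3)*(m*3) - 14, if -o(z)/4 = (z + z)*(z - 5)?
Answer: -302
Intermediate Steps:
o(z) = -8*z*(-5 + z) (o(z) = -4*(z + z)*(z - 5) = -4*2*z*(-5 + z) = -8*z*(-5 + z))
o(3)*(m*3) - 14 = (8*3*(5 - 1*3))*(-2*3) - 14 = (8*3*(5 - 3))*(-6) - 14 = (8*3*2)*(-6) - 14 = 48*(-6) - 14 = -288 - 14 = -302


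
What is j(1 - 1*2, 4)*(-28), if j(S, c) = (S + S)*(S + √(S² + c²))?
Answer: -56 + 56*√17 ≈ 174.89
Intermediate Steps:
j(S, c) = 2*S*(S + √(S² + c²)) (j(S, c) = (2*S)*(S + √(S² + c²)) = 2*S*(S + √(S² + c²)))
j(1 - 1*2, 4)*(-28) = (2*(1 - 1*2)*((1 - 1*2) + √((1 - 1*2)² + 4²)))*(-28) = (2*(1 - 2)*((1 - 2) + √((1 - 2)² + 16)))*(-28) = (2*(-1)*(-1 + √((-1)² + 16)))*(-28) = (2*(-1)*(-1 + √(1 + 16)))*(-28) = (2*(-1)*(-1 + √17))*(-28) = (2 - 2*√17)*(-28) = -56 + 56*√17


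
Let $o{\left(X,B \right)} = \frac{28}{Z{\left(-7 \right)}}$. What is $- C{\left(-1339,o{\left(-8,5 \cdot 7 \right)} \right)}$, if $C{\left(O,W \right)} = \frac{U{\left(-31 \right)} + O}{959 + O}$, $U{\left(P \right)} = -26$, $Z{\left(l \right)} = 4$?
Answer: $- \frac{273}{76} \approx -3.5921$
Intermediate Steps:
$o{\left(X,B \right)} = 7$ ($o{\left(X,B \right)} = \frac{28}{4} = 28 \cdot \frac{1}{4} = 7$)
$C{\left(O,W \right)} = \frac{-26 + O}{959 + O}$
$- C{\left(-1339,o{\left(-8,5 \cdot 7 \right)} \right)} = - \frac{-26 - 1339}{959 - 1339} = - \frac{-1365}{-380} = - \frac{\left(-1\right) \left(-1365\right)}{380} = \left(-1\right) \frac{273}{76} = - \frac{273}{76}$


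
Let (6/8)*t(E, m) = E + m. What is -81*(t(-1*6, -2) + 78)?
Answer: -5454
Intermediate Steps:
t(E, m) = 4*E/3 + 4*m/3 (t(E, m) = 4*(E + m)/3 = 4*E/3 + 4*m/3)
-81*(t(-1*6, -2) + 78) = -81*((4*(-1*6)/3 + (4/3)*(-2)) + 78) = -81*(((4/3)*(-6) - 8/3) + 78) = -81*((-8 - 8/3) + 78) = -81*(-32/3 + 78) = -81*202/3 = -5454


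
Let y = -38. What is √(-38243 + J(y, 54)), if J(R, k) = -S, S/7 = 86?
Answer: I*√38845 ≈ 197.09*I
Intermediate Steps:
S = 602 (S = 7*86 = 602)
J(R, k) = -602 (J(R, k) = -1*602 = -602)
√(-38243 + J(y, 54)) = √(-38243 - 602) = √(-38845) = I*√38845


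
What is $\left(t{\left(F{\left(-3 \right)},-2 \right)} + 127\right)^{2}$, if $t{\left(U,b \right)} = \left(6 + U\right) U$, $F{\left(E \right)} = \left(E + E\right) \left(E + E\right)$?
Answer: $2686321$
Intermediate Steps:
$F{\left(E \right)} = 4 E^{2}$ ($F{\left(E \right)} = 2 E 2 E = 4 E^{2}$)
$t{\left(U,b \right)} = U \left(6 + U\right)$
$\left(t{\left(F{\left(-3 \right)},-2 \right)} + 127\right)^{2} = \left(4 \left(-3\right)^{2} \left(6 + 4 \left(-3\right)^{2}\right) + 127\right)^{2} = \left(4 \cdot 9 \left(6 + 4 \cdot 9\right) + 127\right)^{2} = \left(36 \left(6 + 36\right) + 127\right)^{2} = \left(36 \cdot 42 + 127\right)^{2} = \left(1512 + 127\right)^{2} = 1639^{2} = 2686321$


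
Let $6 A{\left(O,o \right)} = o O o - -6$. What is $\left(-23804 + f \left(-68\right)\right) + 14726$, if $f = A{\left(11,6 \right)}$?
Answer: $-13634$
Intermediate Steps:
$A{\left(O,o \right)} = 1 + \frac{O o^{2}}{6}$ ($A{\left(O,o \right)} = \frac{o O o - -6}{6} = \frac{O o o + 6}{6} = \frac{O o^{2} + 6}{6} = \frac{6 + O o^{2}}{6} = 1 + \frac{O o^{2}}{6}$)
$f = 67$ ($f = 1 + \frac{1}{6} \cdot 11 \cdot 6^{2} = 1 + \frac{1}{6} \cdot 11 \cdot 36 = 1 + 66 = 67$)
$\left(-23804 + f \left(-68\right)\right) + 14726 = \left(-23804 + 67 \left(-68\right)\right) + 14726 = \left(-23804 - 4556\right) + 14726 = -28360 + 14726 = -13634$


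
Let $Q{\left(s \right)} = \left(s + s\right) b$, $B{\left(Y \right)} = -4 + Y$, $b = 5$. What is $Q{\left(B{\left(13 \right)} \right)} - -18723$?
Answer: $18813$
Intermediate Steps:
$Q{\left(s \right)} = 10 s$ ($Q{\left(s \right)} = \left(s + s\right) 5 = 2 s 5 = 10 s$)
$Q{\left(B{\left(13 \right)} \right)} - -18723 = 10 \left(-4 + 13\right) - -18723 = 10 \cdot 9 + 18723 = 90 + 18723 = 18813$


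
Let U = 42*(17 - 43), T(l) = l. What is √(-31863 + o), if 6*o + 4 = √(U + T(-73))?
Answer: √(-1147092 + 6*I*√1165)/6 ≈ 0.015934 + 178.5*I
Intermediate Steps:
U = -1092 (U = 42*(-26) = -1092)
o = -⅔ + I*√1165/6 (o = -⅔ + √(-1092 - 73)/6 = -⅔ + √(-1165)/6 = -⅔ + (I*√1165)/6 = -⅔ + I*√1165/6 ≈ -0.66667 + 5.6887*I)
√(-31863 + o) = √(-31863 + (-⅔ + I*√1165/6)) = √(-95591/3 + I*√1165/6)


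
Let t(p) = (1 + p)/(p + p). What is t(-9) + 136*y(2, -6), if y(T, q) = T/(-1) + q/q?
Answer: -1220/9 ≈ -135.56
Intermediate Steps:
y(T, q) = 1 - T (y(T, q) = T*(-1) + 1 = -T + 1 = 1 - T)
t(p) = (1 + p)/(2*p) (t(p) = (1 + p)/((2*p)) = (1 + p)*(1/(2*p)) = (1 + p)/(2*p))
t(-9) + 136*y(2, -6) = (½)*(1 - 9)/(-9) + 136*(1 - 1*2) = (½)*(-⅑)*(-8) + 136*(1 - 2) = 4/9 + 136*(-1) = 4/9 - 136 = -1220/9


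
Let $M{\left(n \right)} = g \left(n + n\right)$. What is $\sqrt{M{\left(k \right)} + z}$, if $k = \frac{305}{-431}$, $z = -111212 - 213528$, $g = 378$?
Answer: $\frac{4 i \sqrt{3776462945}}{431} \approx 570.33 i$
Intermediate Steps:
$z = -324740$ ($z = -111212 - 213528 = -324740$)
$k = - \frac{305}{431}$ ($k = 305 \left(- \frac{1}{431}\right) = - \frac{305}{431} \approx -0.70766$)
$M{\left(n \right)} = 756 n$ ($M{\left(n \right)} = 378 \left(n + n\right) = 378 \cdot 2 n = 756 n$)
$\sqrt{M{\left(k \right)} + z} = \sqrt{756 \left(- \frac{305}{431}\right) - 324740} = \sqrt{- \frac{230580}{431} - 324740} = \sqrt{- \frac{140193520}{431}} = \frac{4 i \sqrt{3776462945}}{431}$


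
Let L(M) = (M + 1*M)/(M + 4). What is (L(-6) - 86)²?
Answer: 6400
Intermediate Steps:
L(M) = 2*M/(4 + M) (L(M) = (M + M)/(4 + M) = (2*M)/(4 + M) = 2*M/(4 + M))
(L(-6) - 86)² = (2*(-6)/(4 - 6) - 86)² = (2*(-6)/(-2) - 86)² = (2*(-6)*(-½) - 86)² = (6 - 86)² = (-80)² = 6400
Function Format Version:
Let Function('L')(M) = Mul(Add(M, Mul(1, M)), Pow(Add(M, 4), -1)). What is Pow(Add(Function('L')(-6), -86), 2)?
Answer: 6400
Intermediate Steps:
Function('L')(M) = Mul(2, M, Pow(Add(4, M), -1)) (Function('L')(M) = Mul(Add(M, M), Pow(Add(4, M), -1)) = Mul(Mul(2, M), Pow(Add(4, M), -1)) = Mul(2, M, Pow(Add(4, M), -1)))
Pow(Add(Function('L')(-6), -86), 2) = Pow(Add(Mul(2, -6, Pow(Add(4, -6), -1)), -86), 2) = Pow(Add(Mul(2, -6, Pow(-2, -1)), -86), 2) = Pow(Add(Mul(2, -6, Rational(-1, 2)), -86), 2) = Pow(Add(6, -86), 2) = Pow(-80, 2) = 6400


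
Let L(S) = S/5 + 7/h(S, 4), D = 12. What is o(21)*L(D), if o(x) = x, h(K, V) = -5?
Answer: 21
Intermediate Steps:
L(S) = -7/5 + S/5 (L(S) = S/5 + 7/(-5) = S*(⅕) + 7*(-⅕) = S/5 - 7/5 = -7/5 + S/5)
o(21)*L(D) = 21*(-7/5 + (⅕)*12) = 21*(-7/5 + 12/5) = 21*1 = 21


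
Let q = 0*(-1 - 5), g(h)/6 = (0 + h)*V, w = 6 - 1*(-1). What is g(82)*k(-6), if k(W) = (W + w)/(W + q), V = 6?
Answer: -492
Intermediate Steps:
w = 7 (w = 6 + 1 = 7)
g(h) = 36*h (g(h) = 6*((0 + h)*6) = 6*(h*6) = 6*(6*h) = 36*h)
q = 0 (q = 0*(-6) = 0)
k(W) = (7 + W)/W (k(W) = (W + 7)/(W + 0) = (7 + W)/W)
g(82)*k(-6) = (36*82)*((7 - 6)/(-6)) = 2952*(-1/6*1) = 2952*(-1/6) = -492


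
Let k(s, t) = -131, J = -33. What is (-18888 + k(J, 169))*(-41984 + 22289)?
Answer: 374579205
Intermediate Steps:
(-18888 + k(J, 169))*(-41984 + 22289) = (-18888 - 131)*(-41984 + 22289) = -19019*(-19695) = 374579205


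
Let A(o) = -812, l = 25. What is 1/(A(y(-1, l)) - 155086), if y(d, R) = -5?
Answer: -1/155898 ≈ -6.4144e-6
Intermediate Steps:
1/(A(y(-1, l)) - 155086) = 1/(-812 - 155086) = 1/(-155898) = -1/155898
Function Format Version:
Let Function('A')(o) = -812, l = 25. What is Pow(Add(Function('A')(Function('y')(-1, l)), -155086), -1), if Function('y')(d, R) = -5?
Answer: Rational(-1, 155898) ≈ -6.4144e-6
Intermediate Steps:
Pow(Add(Function('A')(Function('y')(-1, l)), -155086), -1) = Pow(Add(-812, -155086), -1) = Pow(-155898, -1) = Rational(-1, 155898)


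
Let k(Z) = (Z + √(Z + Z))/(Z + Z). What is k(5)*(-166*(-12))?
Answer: 996 + 996*√10/5 ≈ 1625.9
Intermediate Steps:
k(Z) = (Z + √2*√Z)/(2*Z) (k(Z) = (Z + √(2*Z))/((2*Z)) = (Z + √2*√Z)*(1/(2*Z)) = (Z + √2*√Z)/(2*Z))
k(5)*(-166*(-12)) = (½ + √2/(2*√5))*(-166*(-12)) = (½ + √2*(√5/5)/2)*1992 = (½ + √10/10)*1992 = 996 + 996*√10/5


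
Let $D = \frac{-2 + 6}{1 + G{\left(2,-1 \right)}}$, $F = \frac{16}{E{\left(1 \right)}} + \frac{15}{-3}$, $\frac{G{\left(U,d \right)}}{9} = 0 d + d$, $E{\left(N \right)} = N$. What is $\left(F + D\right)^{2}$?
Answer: $\frac{441}{4} \approx 110.25$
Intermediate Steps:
$G{\left(U,d \right)} = 9 d$ ($G{\left(U,d \right)} = 9 \left(0 d + d\right) = 9 \left(0 + d\right) = 9 d$)
$F = 11$ ($F = \frac{16}{1} + \frac{15}{-3} = 16 \cdot 1 + 15 \left(- \frac{1}{3}\right) = 16 - 5 = 11$)
$D = - \frac{1}{2}$ ($D = \frac{-2 + 6}{1 + 9 \left(-1\right)} = \frac{4}{1 - 9} = \frac{4}{-8} = 4 \left(- \frac{1}{8}\right) = - \frac{1}{2} \approx -0.5$)
$\left(F + D\right)^{2} = \left(11 - \frac{1}{2}\right)^{2} = \left(\frac{21}{2}\right)^{2} = \frac{441}{4}$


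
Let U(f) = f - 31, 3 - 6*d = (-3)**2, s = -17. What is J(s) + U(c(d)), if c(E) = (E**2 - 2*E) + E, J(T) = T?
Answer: -46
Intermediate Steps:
d = -1 (d = 1/2 - 1/6*(-3)**2 = 1/2 - 1/6*9 = 1/2 - 3/2 = -1)
c(E) = E**2 - E
U(f) = -31 + f
J(s) + U(c(d)) = -17 + (-31 - (-1 - 1)) = -17 + (-31 - 1*(-2)) = -17 + (-31 + 2) = -17 - 29 = -46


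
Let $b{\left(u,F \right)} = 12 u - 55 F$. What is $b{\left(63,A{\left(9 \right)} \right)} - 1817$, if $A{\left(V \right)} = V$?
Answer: $-1556$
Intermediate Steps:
$b{\left(u,F \right)} = - 55 F + 12 u$
$b{\left(63,A{\left(9 \right)} \right)} - 1817 = \left(\left(-55\right) 9 + 12 \cdot 63\right) - 1817 = \left(-495 + 756\right) - 1817 = 261 - 1817 = -1556$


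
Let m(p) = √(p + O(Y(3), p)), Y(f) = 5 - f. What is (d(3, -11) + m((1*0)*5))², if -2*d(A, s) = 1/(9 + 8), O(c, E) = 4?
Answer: 4489/1156 ≈ 3.8832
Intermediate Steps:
d(A, s) = -1/34 (d(A, s) = -1/(2*(9 + 8)) = -½/17 = -½*1/17 = -1/34)
m(p) = √(4 + p) (m(p) = √(p + 4) = √(4 + p))
(d(3, -11) + m((1*0)*5))² = (-1/34 + √(4 + (1*0)*5))² = (-1/34 + √(4 + 0*5))² = (-1/34 + √(4 + 0))² = (-1/34 + √4)² = (-1/34 + 2)² = (67/34)² = 4489/1156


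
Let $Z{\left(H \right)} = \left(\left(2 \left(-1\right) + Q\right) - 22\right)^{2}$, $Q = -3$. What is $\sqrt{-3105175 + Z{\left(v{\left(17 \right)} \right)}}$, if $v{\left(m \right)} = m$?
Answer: $i \sqrt{3104446} \approx 1761.9 i$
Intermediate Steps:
$Z{\left(H \right)} = 729$ ($Z{\left(H \right)} = \left(\left(2 \left(-1\right) - 3\right) - 22\right)^{2} = \left(\left(-2 - 3\right) - 22\right)^{2} = \left(-5 - 22\right)^{2} = \left(-27\right)^{2} = 729$)
$\sqrt{-3105175 + Z{\left(v{\left(17 \right)} \right)}} = \sqrt{-3105175 + 729} = \sqrt{-3104446} = i \sqrt{3104446}$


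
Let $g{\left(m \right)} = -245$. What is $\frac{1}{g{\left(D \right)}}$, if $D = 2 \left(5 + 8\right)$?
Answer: $- \frac{1}{245} \approx -0.0040816$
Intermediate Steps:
$D = 26$ ($D = 2 \cdot 13 = 26$)
$\frac{1}{g{\left(D \right)}} = \frac{1}{-245} = - \frac{1}{245}$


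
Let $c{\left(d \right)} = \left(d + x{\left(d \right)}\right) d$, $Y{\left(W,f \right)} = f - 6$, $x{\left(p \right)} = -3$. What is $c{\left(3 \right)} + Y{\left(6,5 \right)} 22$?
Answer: $-22$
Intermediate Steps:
$Y{\left(W,f \right)} = -6 + f$
$c{\left(d \right)} = d \left(-3 + d\right)$ ($c{\left(d \right)} = \left(d - 3\right) d = \left(-3 + d\right) d = d \left(-3 + d\right)$)
$c{\left(3 \right)} + Y{\left(6,5 \right)} 22 = 3 \left(-3 + 3\right) + \left(-6 + 5\right) 22 = 3 \cdot 0 - 22 = 0 - 22 = -22$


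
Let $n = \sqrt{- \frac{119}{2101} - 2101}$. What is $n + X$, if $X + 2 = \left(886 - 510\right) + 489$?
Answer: $863 + \frac{12 i \sqrt{64406155}}{2101} \approx 863.0 + 45.837 i$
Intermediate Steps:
$X = 863$ ($X = -2 + \left(\left(886 - 510\right) + 489\right) = -2 + \left(376 + 489\right) = -2 + 865 = 863$)
$n = \frac{12 i \sqrt{64406155}}{2101}$ ($n = \sqrt{\left(-119\right) \frac{1}{2101} - 2101} = \sqrt{- \frac{119}{2101} - 2101} = \sqrt{- \frac{4414320}{2101}} = \frac{12 i \sqrt{64406155}}{2101} \approx 45.837 i$)
$n + X = \frac{12 i \sqrt{64406155}}{2101} + 863 = 863 + \frac{12 i \sqrt{64406155}}{2101}$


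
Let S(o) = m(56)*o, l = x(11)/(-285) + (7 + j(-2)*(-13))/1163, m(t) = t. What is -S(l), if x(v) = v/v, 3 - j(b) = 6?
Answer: -669032/331455 ≈ -2.0185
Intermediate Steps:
j(b) = -3 (j(b) = 3 - 1*6 = 3 - 6 = -3)
x(v) = 1
l = 11947/331455 (l = 1/(-285) + (7 - 3*(-13))/1163 = 1*(-1/285) + (7 + 39)*(1/1163) = -1/285 + 46*(1/1163) = -1/285 + 46/1163 = 11947/331455 ≈ 0.036044)
S(o) = 56*o
-S(l) = -56*11947/331455 = -1*669032/331455 = -669032/331455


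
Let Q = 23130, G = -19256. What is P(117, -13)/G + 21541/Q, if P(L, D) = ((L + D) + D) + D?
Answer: 103247339/111347820 ≈ 0.92725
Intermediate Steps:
P(L, D) = L + 3*D (P(L, D) = ((D + L) + D) + D = (L + 2*D) + D = L + 3*D)
P(117, -13)/G + 21541/Q = (117 + 3*(-13))/(-19256) + 21541/23130 = (117 - 39)*(-1/19256) + 21541*(1/23130) = 78*(-1/19256) + 21541/23130 = -39/9628 + 21541/23130 = 103247339/111347820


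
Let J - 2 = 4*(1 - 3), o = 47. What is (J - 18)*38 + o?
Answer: -865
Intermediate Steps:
J = -6 (J = 2 + 4*(1 - 3) = 2 + 4*(-2) = 2 - 8 = -6)
(J - 18)*38 + o = (-6 - 18)*38 + 47 = -24*38 + 47 = -912 + 47 = -865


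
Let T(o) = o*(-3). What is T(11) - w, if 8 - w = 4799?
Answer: 4758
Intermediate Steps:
w = -4791 (w = 8 - 1*4799 = 8 - 4799 = -4791)
T(o) = -3*o
T(11) - w = -3*11 - 1*(-4791) = -33 + 4791 = 4758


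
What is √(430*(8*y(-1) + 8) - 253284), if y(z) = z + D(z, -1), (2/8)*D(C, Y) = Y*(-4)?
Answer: 2*I*√49561 ≈ 445.25*I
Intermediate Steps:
D(C, Y) = -16*Y (D(C, Y) = 4*(Y*(-4)) = 4*(-4*Y) = -16*Y)
y(z) = 16 + z (y(z) = z - 16*(-1) = z + 16 = 16 + z)
√(430*(8*y(-1) + 8) - 253284) = √(430*(8*(16 - 1) + 8) - 253284) = √(430*(8*15 + 8) - 253284) = √(430*(120 + 8) - 253284) = √(430*128 - 253284) = √(55040 - 253284) = √(-198244) = 2*I*√49561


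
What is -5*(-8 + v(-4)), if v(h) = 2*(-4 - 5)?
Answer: 130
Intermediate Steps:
v(h) = -18 (v(h) = 2*(-9) = -18)
-5*(-8 + v(-4)) = -5*(-8 - 18) = -5*(-26) = 130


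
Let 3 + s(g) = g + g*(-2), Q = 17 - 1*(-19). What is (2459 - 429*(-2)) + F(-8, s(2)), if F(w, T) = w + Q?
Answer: 3345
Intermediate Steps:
Q = 36 (Q = 17 + 19 = 36)
s(g) = -3 - g (s(g) = -3 + (g + g*(-2)) = -3 + (g - 2*g) = -3 - g)
F(w, T) = 36 + w (F(w, T) = w + 36 = 36 + w)
(2459 - 429*(-2)) + F(-8, s(2)) = (2459 - 429*(-2)) + (36 - 8) = (2459 + 858) + 28 = 3317 + 28 = 3345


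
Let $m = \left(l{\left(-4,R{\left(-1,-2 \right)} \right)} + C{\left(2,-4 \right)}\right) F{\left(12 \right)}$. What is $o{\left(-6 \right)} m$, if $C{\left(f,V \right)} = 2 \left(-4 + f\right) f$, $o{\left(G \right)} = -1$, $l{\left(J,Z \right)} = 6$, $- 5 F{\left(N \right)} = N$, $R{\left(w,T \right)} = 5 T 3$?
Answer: $- \frac{24}{5} \approx -4.8$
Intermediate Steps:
$R{\left(w,T \right)} = 15 T$
$F{\left(N \right)} = - \frac{N}{5}$
$C{\left(f,V \right)} = f \left(-8 + 2 f\right)$ ($C{\left(f,V \right)} = \left(-8 + 2 f\right) f = f \left(-8 + 2 f\right)$)
$m = \frac{24}{5}$ ($m = \left(6 + 2 \cdot 2 \left(-4 + 2\right)\right) \left(\left(- \frac{1}{5}\right) 12\right) = \left(6 + 2 \cdot 2 \left(-2\right)\right) \left(- \frac{12}{5}\right) = \left(6 - 8\right) \left(- \frac{12}{5}\right) = \left(-2\right) \left(- \frac{12}{5}\right) = \frac{24}{5} \approx 4.8$)
$o{\left(-6 \right)} m = \left(-1\right) \frac{24}{5} = - \frac{24}{5}$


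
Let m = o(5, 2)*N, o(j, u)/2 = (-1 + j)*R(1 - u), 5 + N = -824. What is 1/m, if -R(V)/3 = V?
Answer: -1/19896 ≈ -5.0261e-5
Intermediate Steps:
R(V) = -3*V
N = -829 (N = -5 - 824 = -829)
o(j, u) = 2*(-1 + j)*(-3 + 3*u) (o(j, u) = 2*((-1 + j)*(-3*(1 - u))) = 2*((-1 + j)*(-3 + 3*u)) = 2*(-1 + j)*(-3 + 3*u))
m = -19896 (m = (6*(-1 + 5)*(-1 + 2))*(-829) = (6*4*1)*(-829) = 24*(-829) = -19896)
1/m = 1/(-19896) = -1/19896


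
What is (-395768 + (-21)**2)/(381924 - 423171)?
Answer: 395327/41247 ≈ 9.5844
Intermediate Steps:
(-395768 + (-21)**2)/(381924 - 423171) = (-395768 + 441)/(-41247) = -395327*(-1/41247) = 395327/41247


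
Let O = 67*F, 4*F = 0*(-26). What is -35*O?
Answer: 0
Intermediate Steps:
F = 0 (F = (0*(-26))/4 = (1/4)*0 = 0)
O = 0 (O = 67*0 = 0)
-35*O = -35*0 = 0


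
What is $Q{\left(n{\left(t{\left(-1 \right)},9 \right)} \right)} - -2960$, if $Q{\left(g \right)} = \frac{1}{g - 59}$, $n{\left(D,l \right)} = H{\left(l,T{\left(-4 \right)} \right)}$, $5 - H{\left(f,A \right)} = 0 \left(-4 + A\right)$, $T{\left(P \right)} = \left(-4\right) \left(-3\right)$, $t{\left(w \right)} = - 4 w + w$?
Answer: $\frac{159839}{54} \approx 2960.0$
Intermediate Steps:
$t{\left(w \right)} = - 3 w$
$T{\left(P \right)} = 12$
$H{\left(f,A \right)} = 5$ ($H{\left(f,A \right)} = 5 - 0 \left(-4 + A\right) = 5 - 0 = 5 + 0 = 5$)
$n{\left(D,l \right)} = 5$
$Q{\left(g \right)} = \frac{1}{-59 + g}$
$Q{\left(n{\left(t{\left(-1 \right)},9 \right)} \right)} - -2960 = \frac{1}{-59 + 5} - -2960 = \frac{1}{-54} + 2960 = - \frac{1}{54} + 2960 = \frac{159839}{54}$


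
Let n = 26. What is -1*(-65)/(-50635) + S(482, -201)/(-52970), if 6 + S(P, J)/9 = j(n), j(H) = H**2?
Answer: -475034/4126363 ≈ -0.11512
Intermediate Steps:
S(P, J) = 6030 (S(P, J) = -54 + 9*26**2 = -54 + 9*676 = -54 + 6084 = 6030)
-1*(-65)/(-50635) + S(482, -201)/(-52970) = -1*(-65)/(-50635) + 6030/(-52970) = 65*(-1/50635) + 6030*(-1/52970) = -1/779 - 603/5297 = -475034/4126363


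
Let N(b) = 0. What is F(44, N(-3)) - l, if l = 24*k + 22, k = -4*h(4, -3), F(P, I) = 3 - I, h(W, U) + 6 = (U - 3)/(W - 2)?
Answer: -883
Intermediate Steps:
h(W, U) = -6 + (-3 + U)/(-2 + W) (h(W, U) = -6 + (U - 3)/(W - 2) = -6 + (-3 + U)/(-2 + W))
k = 36 (k = -4*(9 - 3 - 6*4)/(-2 + 4) = -4*(9 - 3 - 24)/2 = -2*(-18) = -4*(-9) = 36)
l = 886 (l = 24*36 + 22 = 864 + 22 = 886)
F(44, N(-3)) - l = (3 - 1*0) - 1*886 = (3 + 0) - 886 = 3 - 886 = -883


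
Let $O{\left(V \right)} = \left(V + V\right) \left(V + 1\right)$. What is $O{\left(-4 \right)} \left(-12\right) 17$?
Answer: $-4896$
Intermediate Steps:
$O{\left(V \right)} = 2 V \left(1 + V\right)$
$O{\left(-4 \right)} \left(-12\right) 17 = 2 \left(-4\right) \left(1 - 4\right) \left(-12\right) 17 = 2 \left(-4\right) \left(-3\right) \left(-12\right) 17 = 24 \left(-12\right) 17 = \left(-288\right) 17 = -4896$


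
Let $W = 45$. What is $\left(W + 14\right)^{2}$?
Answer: $3481$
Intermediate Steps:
$\left(W + 14\right)^{2} = \left(45 + 14\right)^{2} = 59^{2} = 3481$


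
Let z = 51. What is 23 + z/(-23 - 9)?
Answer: 685/32 ≈ 21.406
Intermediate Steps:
23 + z/(-23 - 9) = 23 + 51/(-23 - 9) = 23 + 51/(-32) = 23 - 1/32*51 = 23 - 51/32 = 685/32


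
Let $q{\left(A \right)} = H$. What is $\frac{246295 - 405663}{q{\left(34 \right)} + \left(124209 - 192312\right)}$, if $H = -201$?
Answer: $\frac{19921}{8538} \approx 2.3332$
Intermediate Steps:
$q{\left(A \right)} = -201$
$\frac{246295 - 405663}{q{\left(34 \right)} + \left(124209 - 192312\right)} = \frac{246295 - 405663}{-201 + \left(124209 - 192312\right)} = - \frac{159368}{-201 - 68103} = - \frac{159368}{-68304} = \left(-159368\right) \left(- \frac{1}{68304}\right) = \frac{19921}{8538}$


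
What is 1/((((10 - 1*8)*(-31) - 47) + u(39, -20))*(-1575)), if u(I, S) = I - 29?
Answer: 1/155925 ≈ 6.4133e-6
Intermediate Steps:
u(I, S) = -29 + I
1/((((10 - 1*8)*(-31) - 47) + u(39, -20))*(-1575)) = 1/((((10 - 1*8)*(-31) - 47) + (-29 + 39))*(-1575)) = -1/1575/(((10 - 8)*(-31) - 47) + 10) = -1/1575/((2*(-31) - 47) + 10) = -1/1575/((-62 - 47) + 10) = -1/1575/(-109 + 10) = -1/1575/(-99) = -1/99*(-1/1575) = 1/155925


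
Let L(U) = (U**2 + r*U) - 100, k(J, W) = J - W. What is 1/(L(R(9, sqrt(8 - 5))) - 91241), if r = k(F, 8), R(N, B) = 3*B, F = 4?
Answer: -1691/154411966 + sqrt(3)/694853847 ≈ -1.0949e-5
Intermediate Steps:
r = -4 (r = 4 - 1*8 = 4 - 8 = -4)
L(U) = -100 + U**2 - 4*U (L(U) = (U**2 - 4*U) - 100 = -100 + U**2 - 4*U)
1/(L(R(9, sqrt(8 - 5))) - 91241) = 1/((-100 + (3*sqrt(8 - 5))**2 - 12*sqrt(8 - 5)) - 91241) = 1/((-100 + (3*sqrt(3))**2 - 12*sqrt(3)) - 91241) = 1/((-100 + 27 - 12*sqrt(3)) - 91241) = 1/((-73 - 12*sqrt(3)) - 91241) = 1/(-91314 - 12*sqrt(3))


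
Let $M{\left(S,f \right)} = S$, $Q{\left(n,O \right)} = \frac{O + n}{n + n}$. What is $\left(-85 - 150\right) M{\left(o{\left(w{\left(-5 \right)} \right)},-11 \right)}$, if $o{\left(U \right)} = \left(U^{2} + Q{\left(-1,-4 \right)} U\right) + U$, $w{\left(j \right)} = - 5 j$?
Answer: $- \frac{334875}{2} \approx -1.6744 \cdot 10^{5}$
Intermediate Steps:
$Q{\left(n,O \right)} = \frac{O + n}{2 n}$
$o{\left(U \right)} = U^{2} + \frac{7 U}{2}$ ($o{\left(U \right)} = \left(U^{2} + \frac{-4 - 1}{2 \left(-1\right)} U\right) + U = \left(U^{2} + \frac{1}{2} \left(-1\right) \left(-5\right) U\right) + U = \left(U^{2} + \frac{5 U}{2}\right) + U = U^{2} + \frac{7 U}{2}$)
$\left(-85 - 150\right) M{\left(o{\left(w{\left(-5 \right)} \right)},-11 \right)} = \left(-85 - 150\right) \frac{\left(-5\right) \left(-5\right) \left(7 + 2 \left(\left(-5\right) \left(-5\right)\right)\right)}{2} = - 235 \cdot \frac{1}{2} \cdot 25 \left(7 + 2 \cdot 25\right) = - 235 \cdot \frac{1}{2} \cdot 25 \left(7 + 50\right) = - 235 \cdot \frac{1}{2} \cdot 25 \cdot 57 = \left(-235\right) \frac{1425}{2} = - \frac{334875}{2}$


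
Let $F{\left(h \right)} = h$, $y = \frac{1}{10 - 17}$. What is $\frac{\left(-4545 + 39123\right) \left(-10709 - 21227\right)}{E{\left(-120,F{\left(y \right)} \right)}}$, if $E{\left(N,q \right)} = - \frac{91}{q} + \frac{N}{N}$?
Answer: $- \frac{552141504}{319} \approx -1.7309 \cdot 10^{6}$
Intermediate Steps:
$y = - \frac{1}{7}$ ($y = \frac{1}{-7} = - \frac{1}{7} \approx -0.14286$)
$E{\left(N,q \right)} = 1 - \frac{91}{q}$ ($E{\left(N,q \right)} = - \frac{91}{q} + 1 = 1 - \frac{91}{q}$)
$\frac{\left(-4545 + 39123\right) \left(-10709 - 21227\right)}{E{\left(-120,F{\left(y \right)} \right)}} = \frac{\left(-4545 + 39123\right) \left(-10709 - 21227\right)}{\frac{1}{- \frac{1}{7}} \left(-91 - \frac{1}{7}\right)} = \frac{34578 \left(-31936\right)}{\left(-7\right) \left(- \frac{638}{7}\right)} = - \frac{1104283008}{638} = \left(-1104283008\right) \frac{1}{638} = - \frac{552141504}{319}$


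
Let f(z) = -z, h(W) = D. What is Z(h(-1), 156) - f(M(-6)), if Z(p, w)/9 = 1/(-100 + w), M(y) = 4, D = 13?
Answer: 233/56 ≈ 4.1607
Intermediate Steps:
h(W) = 13
Z(p, w) = 9/(-100 + w)
Z(h(-1), 156) - f(M(-6)) = 9/(-100 + 156) - (-1)*4 = 9/56 - 1*(-4) = 9*(1/56) + 4 = 9/56 + 4 = 233/56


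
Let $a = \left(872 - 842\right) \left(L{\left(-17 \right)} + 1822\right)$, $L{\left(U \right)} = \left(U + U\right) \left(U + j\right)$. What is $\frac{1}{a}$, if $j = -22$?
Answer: $\frac{1}{94440} \approx 1.0589 \cdot 10^{-5}$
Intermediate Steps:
$L{\left(U \right)} = 2 U \left(-22 + U\right)$ ($L{\left(U \right)} = \left(U + U\right) \left(U - 22\right) = 2 U \left(-22 + U\right)$)
$a = 94440$ ($a = \left(872 - 842\right) \left(2 \left(-17\right) \left(-22 - 17\right) + 1822\right) = 30 \left(2 \left(-17\right) \left(-39\right) + 1822\right) = 30 \left(1326 + 1822\right) = 30 \cdot 3148 = 94440$)
$\frac{1}{a} = \frac{1}{94440}$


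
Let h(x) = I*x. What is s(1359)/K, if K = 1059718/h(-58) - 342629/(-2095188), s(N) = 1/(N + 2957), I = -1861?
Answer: 974786217/41993398705843 ≈ 2.3213e-5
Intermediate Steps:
s(N) = 1/(2957 + N)
h(x) = -1861*x
K = 38918812517/3899144868 (K = 1059718/((-1861*(-58))) - 342629/(-2095188) = 1059718/107938 - 342629*(-1/2095188) = 1059718*(1/107938) + 342629/2095188 = 18271/1861 + 342629/2095188 = 38918812517/3899144868 ≈ 9.9814)
s(1359)/K = 1/((2957 + 1359)*(38918812517/3899144868)) = (3899144868/38918812517)/4316 = (1/4316)*(3899144868/38918812517) = 974786217/41993398705843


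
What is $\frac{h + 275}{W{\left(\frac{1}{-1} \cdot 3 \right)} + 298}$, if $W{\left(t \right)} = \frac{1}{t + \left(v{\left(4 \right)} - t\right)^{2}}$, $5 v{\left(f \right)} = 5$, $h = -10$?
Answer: $\frac{689}{775} \approx 0.88903$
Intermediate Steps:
$v{\left(f \right)} = 1$ ($v{\left(f \right)} = \frac{1}{5} \cdot 5 = 1$)
$W{\left(t \right)} = \frac{1}{t + \left(1 - t\right)^{2}}$
$\frac{h + 275}{W{\left(\frac{1}{-1} \cdot 3 \right)} + 298} = \frac{-10 + 275}{\frac{1}{\frac{1}{-1} \cdot 3 + \left(-1 + \frac{1}{-1} \cdot 3\right)^{2}} + 298} = \frac{265}{\frac{1}{\left(-1\right) 3 + \left(-1 - 3\right)^{2}} + 298} = \frac{265}{\frac{1}{-3 + \left(-1 - 3\right)^{2}} + 298} = \frac{265}{\frac{1}{-3 + \left(-4\right)^{2}} + 298} = \frac{265}{\frac{1}{-3 + 16} + 298} = \frac{265}{\frac{1}{13} + 298} = \frac{265}{\frac{3875}{13}} = 265 \cdot \frac{13}{3875} = \frac{689}{775}$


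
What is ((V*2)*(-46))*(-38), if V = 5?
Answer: 17480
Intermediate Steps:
((V*2)*(-46))*(-38) = ((5*2)*(-46))*(-38) = (10*(-46))*(-38) = -460*(-38) = 17480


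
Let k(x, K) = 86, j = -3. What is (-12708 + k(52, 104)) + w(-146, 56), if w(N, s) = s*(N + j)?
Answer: -20966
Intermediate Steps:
w(N, s) = s*(-3 + N) (w(N, s) = s*(N - 3) = s*(-3 + N))
(-12708 + k(52, 104)) + w(-146, 56) = (-12708 + 86) + 56*(-3 - 146) = -12622 + 56*(-149) = -12622 - 8344 = -20966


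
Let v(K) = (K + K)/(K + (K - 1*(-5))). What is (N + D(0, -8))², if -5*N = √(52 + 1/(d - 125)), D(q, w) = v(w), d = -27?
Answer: 1929063/459800 - 8*√300314/1045 ≈ 0.00015416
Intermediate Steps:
v(K) = 2*K/(5 + 2*K) (v(K) = (2*K)/(K + (K + 5)) = (2*K)/(K + (5 + K)) = (2*K)/(5 + 2*K) = 2*K/(5 + 2*K))
D(q, w) = 2*w/(5 + 2*w)
N = -√300314/380 (N = -√(52 + 1/(-27 - 125))/5 = -√(52 + 1/(-152))/5 = -√(52 - 1/152)/5 = -√300314/380 ≈ -1.4421)
(N + D(0, -8))² = (-√300314/380 + 2*(-8)/(5 + 2*(-8)))² = (-√300314/380 + 2*(-8)/(5 - 16))² = (-√300314/380 + 2*(-8)/(-11))² = (-√300314/380 + 2*(-8)*(-1/11))² = (-√300314/380 + 16/11)² = (16/11 - √300314/380)²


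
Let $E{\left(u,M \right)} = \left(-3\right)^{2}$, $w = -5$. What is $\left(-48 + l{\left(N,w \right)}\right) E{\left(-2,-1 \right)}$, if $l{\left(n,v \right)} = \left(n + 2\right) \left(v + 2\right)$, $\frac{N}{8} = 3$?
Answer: $-1134$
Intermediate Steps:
$N = 24$ ($N = 8 \cdot 3 = 24$)
$l{\left(n,v \right)} = \left(2 + n\right) \left(2 + v\right)$
$E{\left(u,M \right)} = 9$
$\left(-48 + l{\left(N,w \right)}\right) E{\left(-2,-1 \right)} = \left(-48 + \left(4 + 2 \cdot 24 + 2 \left(-5\right) + 24 \left(-5\right)\right)\right) 9 = \left(-48 + \left(4 + 48 - 10 - 120\right)\right) 9 = \left(-48 - 78\right) 9 = \left(-126\right) 9 = -1134$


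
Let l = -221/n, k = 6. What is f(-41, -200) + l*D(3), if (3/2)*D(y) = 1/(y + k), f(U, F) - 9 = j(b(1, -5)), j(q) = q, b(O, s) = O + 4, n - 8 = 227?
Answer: 88388/6345 ≈ 13.930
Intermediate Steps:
n = 235 (n = 8 + 227 = 235)
b(O, s) = 4 + O
f(U, F) = 14 (f(U, F) = 9 + (4 + 1) = 9 + 5 = 14)
D(y) = 2/(3*(6 + y)) (D(y) = 2/(3*(y + 6)) = 2/(3*(6 + y)))
l = -221/235 ≈ -0.94043
f(-41, -200) + l*D(3) = 14 - 442/(705*(6 + 3)) = 14 - 442/(705*9) = 14 - 221/235*2/27 = 14 - 442/6345 = 88388/6345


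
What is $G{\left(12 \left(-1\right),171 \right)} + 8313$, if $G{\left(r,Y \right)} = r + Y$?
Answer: $8472$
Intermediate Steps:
$G{\left(r,Y \right)} = Y + r$
$G{\left(12 \left(-1\right),171 \right)} + 8313 = \left(171 + 12 \left(-1\right)\right) + 8313 = \left(171 - 12\right) + 8313 = 159 + 8313 = 8472$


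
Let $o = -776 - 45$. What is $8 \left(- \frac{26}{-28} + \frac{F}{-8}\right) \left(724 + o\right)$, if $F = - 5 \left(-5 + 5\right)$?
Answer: $- \frac{5044}{7} \approx -720.57$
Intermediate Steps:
$F = 0$ ($F = \left(-5\right) 0 = 0$)
$o = -821$
$8 \left(- \frac{26}{-28} + \frac{F}{-8}\right) \left(724 + o\right) = 8 \left(- \frac{26}{-28} + \frac{0}{-8}\right) \left(724 - 821\right) = 8 \left(\left(-26\right) \left(- \frac{1}{28}\right) + 0 \left(- \frac{1}{8}\right)\right) \left(-97\right) = 8 \left(\frac{13}{14} + 0\right) \left(-97\right) = 8 \cdot \frac{13}{14} \left(-97\right) = \frac{52}{7} \left(-97\right) = - \frac{5044}{7}$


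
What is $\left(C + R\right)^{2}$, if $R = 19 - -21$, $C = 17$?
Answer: $3249$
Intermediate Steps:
$R = 40$ ($R = 19 + 21 = 40$)
$\left(C + R\right)^{2} = \left(17 + 40\right)^{2} = 57^{2} = 3249$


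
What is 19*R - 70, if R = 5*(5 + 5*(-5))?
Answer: -1970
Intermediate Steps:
R = -100 (R = 5*(5 - 25) = 5*(-20) = -100)
19*R - 70 = 19*(-100) - 70 = -1900 - 70 = -1970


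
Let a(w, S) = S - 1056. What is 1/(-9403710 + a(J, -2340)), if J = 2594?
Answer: -1/9407106 ≈ -1.0630e-7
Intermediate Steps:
a(w, S) = -1056 + S
1/(-9403710 + a(J, -2340)) = 1/(-9403710 + (-1056 - 2340)) = 1/(-9403710 - 3396) = 1/(-9407106) = -1/9407106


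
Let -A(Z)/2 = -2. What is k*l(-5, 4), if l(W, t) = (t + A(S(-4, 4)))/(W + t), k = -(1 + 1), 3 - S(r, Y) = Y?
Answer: 16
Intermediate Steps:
S(r, Y) = 3 - Y
A(Z) = 4 (A(Z) = -2*(-2) = 4)
k = -2 (k = -1*2 = -2)
l(W, t) = (4 + t)/(W + t) (l(W, t) = (t + 4)/(W + t) = (4 + t)/(W + t))
k*l(-5, 4) = -2*(4 + 4)/(-5 + 4) = -2*8/(-1) = -(-2)*8 = -2*(-8) = 16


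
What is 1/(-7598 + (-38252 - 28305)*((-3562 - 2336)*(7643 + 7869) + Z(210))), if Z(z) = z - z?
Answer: 1/6089285013634 ≈ 1.6422e-13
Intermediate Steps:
Z(z) = 0
1/(-7598 + (-38252 - 28305)*((-3562 - 2336)*(7643 + 7869) + Z(210))) = 1/(-7598 + (-38252 - 28305)*((-3562 - 2336)*(7643 + 7869) + 0)) = 1/(-7598 - 66557*(-5898*15512 + 0)) = 1/(-7598 - 66557*(-91489776 + 0)) = 1/(-7598 - 66557*(-91489776)) = 1/(-7598 + 6089285021232) = 1/6089285013634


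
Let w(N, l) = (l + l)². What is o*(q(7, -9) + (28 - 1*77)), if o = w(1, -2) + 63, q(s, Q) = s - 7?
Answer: -3871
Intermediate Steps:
w(N, l) = 4*l² (w(N, l) = (2*l)² = 4*l²)
q(s, Q) = -7 + s
o = 79 (o = 4*(-2)² + 63 = 4*4 + 63 = 16 + 63 = 79)
o*(q(7, -9) + (28 - 1*77)) = 79*((-7 + 7) + (28 - 1*77)) = 79*(0 + (28 - 77)) = 79*(0 - 49) = 79*(-49) = -3871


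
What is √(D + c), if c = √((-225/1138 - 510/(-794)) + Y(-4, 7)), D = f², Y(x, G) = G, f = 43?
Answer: √(377400480532804 + 451786*√1519522123462)/451786 ≈ 43.032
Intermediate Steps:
D = 1849 (D = 43² = 1849)
c = √1519522123462/451786 (c = √((-225/1138 - 510/(-794)) + 7) = √((-225*1/1138 - 510*(-1/794)) + 7) = √((-225/1138 + 255/397) + 7) = √(200865/451786 + 7) = √(3363367/451786) = √1519522123462/451786 ≈ 2.7285)
√(D + c) = √(1849 + √1519522123462/451786)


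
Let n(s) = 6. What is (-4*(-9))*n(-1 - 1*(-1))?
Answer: 216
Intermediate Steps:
(-4*(-9))*n(-1 - 1*(-1)) = -4*(-9)*6 = 36*6 = 216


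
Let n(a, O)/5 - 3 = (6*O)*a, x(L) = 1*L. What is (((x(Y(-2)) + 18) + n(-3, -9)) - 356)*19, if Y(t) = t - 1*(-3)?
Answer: 9272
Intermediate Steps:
Y(t) = 3 + t (Y(t) = t + 3 = 3 + t)
x(L) = L
n(a, O) = 15 + 30*O*a (n(a, O) = 15 + 5*((6*O)*a) = 15 + 5*(6*O*a) = 15 + 30*O*a)
(((x(Y(-2)) + 18) + n(-3, -9)) - 356)*19 = ((((3 - 2) + 18) + (15 + 30*(-9)*(-3))) - 356)*19 = (((1 + 18) + (15 + 810)) - 356)*19 = ((19 + 825) - 356)*19 = (844 - 356)*19 = 488*19 = 9272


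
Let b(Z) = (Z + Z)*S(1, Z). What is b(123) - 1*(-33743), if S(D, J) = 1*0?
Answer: 33743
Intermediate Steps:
S(D, J) = 0
b(Z) = 0 (b(Z) = (Z + Z)*0 = (2*Z)*0 = 0)
b(123) - 1*(-33743) = 0 - 1*(-33743) = 0 + 33743 = 33743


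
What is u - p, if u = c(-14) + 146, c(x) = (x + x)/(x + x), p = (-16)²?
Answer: -109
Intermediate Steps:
p = 256
c(x) = 1 (c(x) = (2*x)/((2*x)) = (2*x)*(1/(2*x)) = 1)
u = 147 (u = 1 + 146 = 147)
u - p = 147 - 1*256 = 147 - 256 = -109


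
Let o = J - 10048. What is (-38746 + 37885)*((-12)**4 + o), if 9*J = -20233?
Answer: -21800233/3 ≈ -7.2667e+6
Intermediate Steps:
J = -20233/9 (J = (1/9)*(-20233) = -20233/9 ≈ -2248.1)
o = -110665/9 (o = -20233/9 - 10048 = -110665/9 ≈ -12296.)
(-38746 + 37885)*((-12)**4 + o) = (-38746 + 37885)*((-12)**4 - 110665/9) = -861*(20736 - 110665/9) = -861*75959/9 = -21800233/3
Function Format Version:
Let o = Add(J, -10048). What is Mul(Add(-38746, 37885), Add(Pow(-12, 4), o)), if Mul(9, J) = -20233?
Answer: Rational(-21800233, 3) ≈ -7.2667e+6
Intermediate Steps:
J = Rational(-20233, 9) (J = Mul(Rational(1, 9), -20233) = Rational(-20233, 9) ≈ -2248.1)
o = Rational(-110665, 9) (o = Add(Rational(-20233, 9), -10048) = Rational(-110665, 9) ≈ -12296.)
Mul(Add(-38746, 37885), Add(Pow(-12, 4), o)) = Mul(Add(-38746, 37885), Add(Pow(-12, 4), Rational(-110665, 9))) = Mul(-861, Add(20736, Rational(-110665, 9))) = Mul(-861, Rational(75959, 9)) = Rational(-21800233, 3)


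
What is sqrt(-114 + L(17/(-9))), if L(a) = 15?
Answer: 3*I*sqrt(11) ≈ 9.9499*I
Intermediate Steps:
sqrt(-114 + L(17/(-9))) = sqrt(-114 + 15) = sqrt(-99) = 3*I*sqrt(11)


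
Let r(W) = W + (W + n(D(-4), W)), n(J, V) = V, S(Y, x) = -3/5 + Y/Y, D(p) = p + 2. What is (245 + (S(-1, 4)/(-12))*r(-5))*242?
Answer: 59411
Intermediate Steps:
D(p) = 2 + p
S(Y, x) = 2/5 (S(Y, x) = -3*1/5 + 1 = -3/5 + 1 = 2/5)
r(W) = 3*W (r(W) = W + (W + W) = W + 2*W = 3*W)
(245 + (S(-1, 4)/(-12))*r(-5))*242 = (245 + ((2/5)/(-12))*(3*(-5)))*242 = (245 + ((2/5)*(-1/12))*(-15))*242 = (245 - 1/30*(-15))*242 = (245 + 1/2)*242 = (491/2)*242 = 59411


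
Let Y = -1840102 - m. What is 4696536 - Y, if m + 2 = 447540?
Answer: 6984176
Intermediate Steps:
m = 447538 (m = -2 + 447540 = 447538)
Y = -2287640 (Y = -1840102 - 1*447538 = -1840102 - 447538 = -2287640)
4696536 - Y = 4696536 - 1*(-2287640) = 4696536 + 2287640 = 6984176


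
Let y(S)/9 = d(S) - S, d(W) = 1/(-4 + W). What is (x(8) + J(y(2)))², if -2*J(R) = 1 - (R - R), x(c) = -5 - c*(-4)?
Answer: 2809/4 ≈ 702.25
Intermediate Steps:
x(c) = -5 + 4*c (x(c) = -5 - (-4)*c = -5 + 4*c)
y(S) = -9*S + 9/(-4 + S) (y(S) = 9*(1/(-4 + S) - S) = -9*S + 9/(-4 + S))
J(R) = -½ (J(R) = -(1 - (R - R))/2 = -(1 - 1*0)/2 = -(1 + 0)/2 = -½*1 = -½)
(x(8) + J(y(2)))² = ((-5 + 4*8) - ½)² = ((-5 + 32) - ½)² = (27 - ½)² = (53/2)² = 2809/4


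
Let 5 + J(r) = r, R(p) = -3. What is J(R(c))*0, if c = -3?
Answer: 0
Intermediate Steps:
J(r) = -5 + r
J(R(c))*0 = (-5 - 3)*0 = -8*0 = 0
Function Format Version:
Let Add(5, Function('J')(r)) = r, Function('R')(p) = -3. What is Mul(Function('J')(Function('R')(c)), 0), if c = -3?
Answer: 0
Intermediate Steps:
Function('J')(r) = Add(-5, r)
Mul(Function('J')(Function('R')(c)), 0) = Mul(Add(-5, -3), 0) = Mul(-8, 0) = 0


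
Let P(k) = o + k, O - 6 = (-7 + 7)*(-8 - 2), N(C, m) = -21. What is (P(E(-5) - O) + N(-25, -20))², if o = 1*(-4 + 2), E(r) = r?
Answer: 1156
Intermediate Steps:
O = 6 (O = 6 + (-7 + 7)*(-8 - 2) = 6 + 0*(-10) = 6 + 0 = 6)
o = -2 (o = 1*(-2) = -2)
P(k) = -2 + k
(P(E(-5) - O) + N(-25, -20))² = ((-2 + (-5 - 1*6)) - 21)² = ((-2 + (-5 - 6)) - 21)² = ((-2 - 11) - 21)² = (-13 - 21)² = (-34)² = 1156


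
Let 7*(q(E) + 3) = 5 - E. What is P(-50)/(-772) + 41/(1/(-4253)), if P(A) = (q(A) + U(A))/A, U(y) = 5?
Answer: -47115584531/270200 ≈ -1.7437e+5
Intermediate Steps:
q(E) = -16/7 - E/7 (q(E) = -3 + (5 - E)/7 = -3 + (5/7 - E/7) = -16/7 - E/7)
P(A) = (19/7 - A/7)/A (P(A) = ((-16/7 - A/7) + 5)/A = (19/7 - A/7)/A)
P(-50)/(-772) + 41/(1/(-4253)) = ((1/7)*(19 - 1*(-50))/(-50))/(-772) + 41/(1/(-4253)) = ((1/7)*(-1/50)*(19 + 50))*(-1/772) + 41/(-1/4253) = ((1/7)*(-1/50)*69)*(-1/772) + 41*(-4253) = -69/350*(-1/772) - 174373 = 69/270200 - 174373 = -47115584531/270200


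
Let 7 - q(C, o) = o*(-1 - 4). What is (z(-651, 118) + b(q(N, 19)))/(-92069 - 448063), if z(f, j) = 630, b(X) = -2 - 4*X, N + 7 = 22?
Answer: -55/135033 ≈ -0.00040731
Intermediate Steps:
N = 15 (N = -7 + 22 = 15)
q(C, o) = 7 + 5*o (q(C, o) = 7 - o*(-1 - 4) = 7 - o*(-5) = 7 - (-5)*o = 7 + 5*o)
(z(-651, 118) + b(q(N, 19)))/(-92069 - 448063) = (630 + (-2 - 4*(7 + 5*19)))/(-92069 - 448063) = (630 + (-2 - 4*(7 + 95)))/(-540132) = (630 + (-2 - 4*102))*(-1/540132) = (630 + (-2 - 408))*(-1/540132) = (630 - 410)*(-1/540132) = 220*(-1/540132) = -55/135033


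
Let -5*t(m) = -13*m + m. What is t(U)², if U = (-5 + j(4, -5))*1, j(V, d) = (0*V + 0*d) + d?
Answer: 576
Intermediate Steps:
j(V, d) = d (j(V, d) = (0 + 0) + d = 0 + d = d)
U = -10 (U = (-5 - 5)*1 = -10*1 = -10)
t(m) = 12*m/5 (t(m) = -(-13*m + m)/5 = -(-12)*m/5 = 12*m/5)
t(U)² = ((12/5)*(-10))² = (-24)² = 576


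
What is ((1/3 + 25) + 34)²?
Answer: 31684/9 ≈ 3520.4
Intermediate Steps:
((1/3 + 25) + 34)² = ((⅓ + 25) + 34)² = (76/3 + 34)² = (178/3)² = 31684/9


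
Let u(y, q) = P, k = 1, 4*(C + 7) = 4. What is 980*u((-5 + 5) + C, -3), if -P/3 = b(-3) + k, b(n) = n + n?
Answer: 14700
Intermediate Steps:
C = -6 (C = -7 + (1/4)*4 = -7 + 1 = -6)
b(n) = 2*n
P = 15 (P = -3*(2*(-3) + 1) = -3*(-6 + 1) = -3*(-5) = 15)
u(y, q) = 15
980*u((-5 + 5) + C, -3) = 980*15 = 14700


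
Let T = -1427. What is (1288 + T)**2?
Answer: 19321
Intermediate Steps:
(1288 + T)**2 = (1288 - 1427)**2 = (-139)**2 = 19321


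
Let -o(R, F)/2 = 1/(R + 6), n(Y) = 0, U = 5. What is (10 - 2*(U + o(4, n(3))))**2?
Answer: 4/25 ≈ 0.16000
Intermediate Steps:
o(R, F) = -2/(6 + R) (o(R, F) = -2/(R + 6) = -2/(6 + R))
(10 - 2*(U + o(4, n(3))))**2 = (10 - 2*(5 - 2/(6 + 4)))**2 = (10 - 2*(5 - 2/10))**2 = (10 - 2*(5 - 2*1/10))**2 = (10 - 2*(5 - 1/5))**2 = (10 - 2*24/5)**2 = (10 - 48/5)**2 = (2/5)**2 = 4/25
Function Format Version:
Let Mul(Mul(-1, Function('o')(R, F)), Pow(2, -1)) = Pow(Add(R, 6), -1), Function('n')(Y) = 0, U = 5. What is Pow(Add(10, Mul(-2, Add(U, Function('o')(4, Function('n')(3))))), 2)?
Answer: Rational(4, 25) ≈ 0.16000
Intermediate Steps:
Function('o')(R, F) = Mul(-2, Pow(Add(6, R), -1)) (Function('o')(R, F) = Mul(-2, Pow(Add(R, 6), -1)) = Mul(-2, Pow(Add(6, R), -1)))
Pow(Add(10, Mul(-2, Add(U, Function('o')(4, Function('n')(3))))), 2) = Pow(Add(10, Mul(-2, Add(5, Mul(-2, Pow(Add(6, 4), -1))))), 2) = Pow(Add(10, Mul(-2, Add(5, Mul(-2, Pow(10, -1))))), 2) = Pow(Add(10, Mul(-2, Add(5, Mul(-2, Rational(1, 10))))), 2) = Pow(Add(10, Mul(-2, Add(5, Rational(-1, 5)))), 2) = Pow(Add(10, Mul(-2, Rational(24, 5))), 2) = Pow(Add(10, Rational(-48, 5)), 2) = Pow(Rational(2, 5), 2) = Rational(4, 25)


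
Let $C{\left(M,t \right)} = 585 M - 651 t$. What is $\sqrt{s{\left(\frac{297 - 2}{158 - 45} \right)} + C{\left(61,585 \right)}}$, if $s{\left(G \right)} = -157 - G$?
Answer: $\frac{3 i \sqrt{489917602}}{113} \approx 587.63 i$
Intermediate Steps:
$C{\left(M,t \right)} = - 651 t + 585 M$
$\sqrt{s{\left(\frac{297 - 2}{158 - 45} \right)} + C{\left(61,585 \right)}} = \sqrt{\left(-157 - \frac{297 - 2}{158 - 45}\right) + \left(\left(-651\right) 585 + 585 \cdot 61\right)} = \sqrt{\left(-157 - \frac{295}{113}\right) + \left(-380835 + 35685\right)} = \sqrt{\left(-157 - 295 \cdot \frac{1}{113}\right) - 345150} = \sqrt{\left(-157 - \frac{295}{113}\right) - 345150} = \sqrt{- \frac{18036}{113} - 345150} = \sqrt{- \frac{39019986}{113}} = \frac{3 i \sqrt{489917602}}{113}$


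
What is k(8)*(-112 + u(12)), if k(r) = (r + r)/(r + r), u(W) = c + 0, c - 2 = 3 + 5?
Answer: -102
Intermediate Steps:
c = 10 (c = 2 + (3 + 5) = 2 + 8 = 10)
u(W) = 10 (u(W) = 10 + 0 = 10)
k(r) = 1 (k(r) = (2*r)/((2*r)) = (2*r)*(1/(2*r)) = 1)
k(8)*(-112 + u(12)) = 1*(-112 + 10) = 1*(-102) = -102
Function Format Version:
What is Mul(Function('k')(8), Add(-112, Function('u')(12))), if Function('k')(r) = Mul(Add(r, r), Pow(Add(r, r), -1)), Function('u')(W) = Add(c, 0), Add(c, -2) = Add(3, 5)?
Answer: -102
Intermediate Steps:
c = 10 (c = Add(2, Add(3, 5)) = Add(2, 8) = 10)
Function('u')(W) = 10 (Function('u')(W) = Add(10, 0) = 10)
Function('k')(r) = 1 (Function('k')(r) = Mul(Mul(2, r), Pow(Mul(2, r), -1)) = Mul(Mul(2, r), Mul(Rational(1, 2), Pow(r, -1))) = 1)
Mul(Function('k')(8), Add(-112, Function('u')(12))) = Mul(1, Add(-112, 10)) = Mul(1, -102) = -102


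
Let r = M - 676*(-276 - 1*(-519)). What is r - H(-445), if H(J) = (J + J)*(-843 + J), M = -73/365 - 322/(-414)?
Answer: -58976434/45 ≈ -1.3106e+6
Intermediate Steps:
M = 26/45 (M = -73*1/365 - 322*(-1/414) = -1/5 + 7/9 = 26/45 ≈ 0.57778)
H(J) = 2*J*(-843 + J) (H(J) = (2*J)*(-843 + J) = 2*J*(-843 + J))
r = -7392034/45 (r = 26/45 - 676*(-276 - 1*(-519)) = 26/45 - 676*(-276 + 519) = 26/45 - 676*243 = 26/45 - 164268 = -7392034/45 ≈ -1.6427e+5)
r - H(-445) = -7392034/45 - 2*(-445)*(-843 - 445) = -7392034/45 - 2*(-445)*(-1288) = -7392034/45 - 1*1146320 = -7392034/45 - 1146320 = -58976434/45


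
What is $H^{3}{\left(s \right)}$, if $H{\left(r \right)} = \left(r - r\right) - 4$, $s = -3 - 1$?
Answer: $-64$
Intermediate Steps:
$s = -4$
$H{\left(r \right)} = -4$ ($H{\left(r \right)} = 0 - 4 = -4$)
$H^{3}{\left(s \right)} = \left(-4\right)^{3} = -64$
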